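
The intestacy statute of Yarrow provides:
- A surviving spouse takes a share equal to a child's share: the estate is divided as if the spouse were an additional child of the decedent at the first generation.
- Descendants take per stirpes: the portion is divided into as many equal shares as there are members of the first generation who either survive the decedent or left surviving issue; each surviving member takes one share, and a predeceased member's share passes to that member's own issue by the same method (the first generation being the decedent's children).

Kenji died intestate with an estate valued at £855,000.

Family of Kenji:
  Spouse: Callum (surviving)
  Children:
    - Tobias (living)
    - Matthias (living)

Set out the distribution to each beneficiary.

Callum: £285,000; Tobias: £285,000; Matthias: £285,000

The spouse counts as an additional share at the children's level, so there are 3 primary shares of £285,000. Callum takes one such share (£285,000).
The children's combined portion (£570,000) is divided into 2 shares of £285,000: Tobias and Matthias each take £285,000.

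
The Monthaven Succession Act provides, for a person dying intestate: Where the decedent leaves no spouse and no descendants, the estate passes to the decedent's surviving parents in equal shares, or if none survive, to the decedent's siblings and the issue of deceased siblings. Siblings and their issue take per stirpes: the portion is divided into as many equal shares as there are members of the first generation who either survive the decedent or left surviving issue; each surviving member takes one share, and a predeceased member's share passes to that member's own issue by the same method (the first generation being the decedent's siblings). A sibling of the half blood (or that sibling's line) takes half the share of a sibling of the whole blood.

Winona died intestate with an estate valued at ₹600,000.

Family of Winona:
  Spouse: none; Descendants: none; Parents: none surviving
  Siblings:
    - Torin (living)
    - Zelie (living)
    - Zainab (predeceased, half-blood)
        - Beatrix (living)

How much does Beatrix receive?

Beatrix receives ₹120,000.

The entire ₹600,000 passes to the siblings and their issue.
Counting each half-blood sibling's line as half a unit, there are 5/2 units in ₹600,000, so one unit is ₹240,000. Whole-blood lines (Torin and Zelie) take ₹240,000 each; half-blood lines (Zainab) take ₹120,000 each.
Zainab's share (₹120,000) passes entirely to Beatrix.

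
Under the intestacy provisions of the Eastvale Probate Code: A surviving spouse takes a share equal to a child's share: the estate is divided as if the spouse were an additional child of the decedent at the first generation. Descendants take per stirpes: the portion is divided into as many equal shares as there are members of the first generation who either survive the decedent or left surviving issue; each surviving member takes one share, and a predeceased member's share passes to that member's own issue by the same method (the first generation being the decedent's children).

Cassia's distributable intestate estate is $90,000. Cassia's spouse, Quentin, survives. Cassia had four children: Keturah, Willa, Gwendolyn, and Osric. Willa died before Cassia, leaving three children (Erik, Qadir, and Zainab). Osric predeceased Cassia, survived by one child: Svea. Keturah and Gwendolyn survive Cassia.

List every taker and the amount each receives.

Quentin: $18,000; Keturah: $18,000; Erik: $6,000; Qadir: $6,000; Zainab: $6,000; Gwendolyn: $18,000; Svea: $18,000

The spouse counts as an additional share at the children's level, so there are 5 primary shares of $18,000. Quentin takes one such share ($18,000).
The children's combined portion ($72,000) is divided into 4 shares of $18,000: Keturah and Gwendolyn each take $18,000; Willa's $18,000 share passes to Willa's issue; Osric's $18,000 share passes to Osric's issue.
Willa's share ($18,000) is divided into 3 shares of $6,000: Erik, Qadir, and Zainab each take $6,000.
Osric's share ($18,000) passes entirely to Svea.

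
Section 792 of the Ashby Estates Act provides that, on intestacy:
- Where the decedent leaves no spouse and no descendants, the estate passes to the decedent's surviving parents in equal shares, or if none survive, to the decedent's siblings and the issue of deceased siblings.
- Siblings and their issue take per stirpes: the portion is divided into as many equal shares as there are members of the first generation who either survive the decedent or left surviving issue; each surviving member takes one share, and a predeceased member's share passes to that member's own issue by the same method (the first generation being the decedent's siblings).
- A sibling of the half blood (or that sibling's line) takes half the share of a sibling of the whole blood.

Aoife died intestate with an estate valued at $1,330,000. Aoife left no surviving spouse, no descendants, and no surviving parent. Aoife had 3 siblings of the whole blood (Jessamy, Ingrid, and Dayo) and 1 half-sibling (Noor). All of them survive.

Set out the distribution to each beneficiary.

Jessamy: $380,000; Ingrid: $380,000; Dayo: $380,000; Noor: $190,000

The entire $1,330,000 passes to the siblings and their issue.
Counting each half-blood sibling's line as half a unit, there are 7/2 units in $1,330,000, so one unit is $380,000. Whole-blood lines (Jessamy, Ingrid, and Dayo) take $380,000 each; half-blood lines (Noor) take $190,000 each.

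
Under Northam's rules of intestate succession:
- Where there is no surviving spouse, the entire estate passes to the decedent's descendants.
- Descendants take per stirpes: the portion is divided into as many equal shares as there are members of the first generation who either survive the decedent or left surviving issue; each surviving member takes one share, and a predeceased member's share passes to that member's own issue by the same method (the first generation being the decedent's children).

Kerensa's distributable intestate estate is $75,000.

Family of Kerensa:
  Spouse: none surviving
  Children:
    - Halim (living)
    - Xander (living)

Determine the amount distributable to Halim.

The entire $75,000 passes to the descendants.
That amount ($75,000) is divided into 2 shares of $37,500: Halim and Xander each take $37,500.

Halim receives $37,500.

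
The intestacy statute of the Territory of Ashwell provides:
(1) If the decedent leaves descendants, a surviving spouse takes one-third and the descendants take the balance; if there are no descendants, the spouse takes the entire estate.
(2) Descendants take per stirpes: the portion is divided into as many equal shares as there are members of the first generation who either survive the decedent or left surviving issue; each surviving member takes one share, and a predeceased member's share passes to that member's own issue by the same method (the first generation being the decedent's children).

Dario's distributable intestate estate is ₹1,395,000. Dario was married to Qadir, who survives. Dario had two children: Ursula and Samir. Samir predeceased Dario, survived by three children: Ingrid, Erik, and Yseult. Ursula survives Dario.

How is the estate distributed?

Qadir takes one-third of ₹1,395,000 = ₹465,000. The remaining ₹930,000 passes to the descendants.
The descendants' portion (₹930,000) is divided into 2 shares of ₹465,000: Ursula takes ₹465,000; Samir's ₹465,000 share passes to Samir's issue.
Samir's share (₹465,000) is divided into 3 shares of ₹155,000: Ingrid, Erik, and Yseult each take ₹155,000.

Qadir: ₹465,000; Ursula: ₹465,000; Ingrid: ₹155,000; Erik: ₹155,000; Yseult: ₹155,000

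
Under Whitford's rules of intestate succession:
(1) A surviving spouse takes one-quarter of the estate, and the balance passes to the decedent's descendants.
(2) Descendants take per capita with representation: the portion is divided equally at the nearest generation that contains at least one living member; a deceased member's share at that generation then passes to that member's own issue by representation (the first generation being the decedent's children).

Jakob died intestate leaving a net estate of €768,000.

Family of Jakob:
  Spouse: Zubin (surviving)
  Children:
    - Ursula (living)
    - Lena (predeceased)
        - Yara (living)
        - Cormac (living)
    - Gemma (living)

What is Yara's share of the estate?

Zubin takes one-quarter of €768,000 = €192,000. The remaining €576,000 passes to the descendants.
The descendants' portion (€576,000) is divided into 3 shares of €192,000: Ursula and Gemma each take €192,000; Lena's €192,000 share passes to Lena's issue.
Lena's share (€192,000) is divided into 2 shares of €96,000: Yara and Cormac each take €96,000.

Yara receives €96,000.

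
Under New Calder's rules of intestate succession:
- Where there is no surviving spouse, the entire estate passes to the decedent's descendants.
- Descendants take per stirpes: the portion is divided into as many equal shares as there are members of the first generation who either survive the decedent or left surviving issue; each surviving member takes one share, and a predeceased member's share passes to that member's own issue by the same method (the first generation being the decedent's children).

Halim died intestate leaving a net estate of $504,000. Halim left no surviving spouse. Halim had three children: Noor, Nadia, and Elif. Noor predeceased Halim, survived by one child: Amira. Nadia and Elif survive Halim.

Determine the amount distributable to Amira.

Amira receives $168,000.

The entire $504,000 passes to the descendants.
That amount ($504,000) is divided into 3 shares of $168,000: Nadia and Elif each take $168,000; Noor's $168,000 share passes to Noor's issue.
Noor's share ($168,000) passes entirely to Amira.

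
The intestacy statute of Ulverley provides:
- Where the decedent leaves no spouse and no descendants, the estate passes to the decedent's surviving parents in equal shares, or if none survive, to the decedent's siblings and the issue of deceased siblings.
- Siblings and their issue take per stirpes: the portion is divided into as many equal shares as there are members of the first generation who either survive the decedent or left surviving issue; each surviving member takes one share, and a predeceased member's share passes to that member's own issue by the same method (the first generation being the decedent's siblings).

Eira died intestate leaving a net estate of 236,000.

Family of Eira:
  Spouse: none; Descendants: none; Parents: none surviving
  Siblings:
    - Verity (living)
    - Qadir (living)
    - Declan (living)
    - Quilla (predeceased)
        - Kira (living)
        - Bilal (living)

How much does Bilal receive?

Bilal receives 29,500.

The entire 236,000 passes to the siblings and their issue.
That amount (236,000) is divided into 4 shares of 59,000: Verity, Qadir, and Declan each take 59,000; Quilla's 59,000 share passes to Quilla's issue.
Quilla's share (59,000) is divided into 2 shares of 29,500: Kira and Bilal each take 29,500.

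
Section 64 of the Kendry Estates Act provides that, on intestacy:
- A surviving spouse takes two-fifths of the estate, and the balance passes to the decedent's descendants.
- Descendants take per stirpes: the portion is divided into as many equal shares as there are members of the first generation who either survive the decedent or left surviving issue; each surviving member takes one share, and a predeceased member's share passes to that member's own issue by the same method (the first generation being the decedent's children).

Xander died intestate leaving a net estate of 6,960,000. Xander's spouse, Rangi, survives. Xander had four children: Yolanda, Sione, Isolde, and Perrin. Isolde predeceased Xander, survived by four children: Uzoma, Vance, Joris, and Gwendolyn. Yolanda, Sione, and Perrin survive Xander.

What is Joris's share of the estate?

Rangi takes two-fifths of 6,960,000 = 2,784,000. The remaining 4,176,000 passes to the descendants.
The descendants' portion (4,176,000) is divided into 4 shares of 1,044,000: Yolanda, Sione, and Perrin each take 1,044,000; Isolde's 1,044,000 share passes to Isolde's issue.
Isolde's share (1,044,000) is divided into 4 shares of 261,000: Uzoma, Vance, Joris, and Gwendolyn each take 261,000.

Joris receives 261,000.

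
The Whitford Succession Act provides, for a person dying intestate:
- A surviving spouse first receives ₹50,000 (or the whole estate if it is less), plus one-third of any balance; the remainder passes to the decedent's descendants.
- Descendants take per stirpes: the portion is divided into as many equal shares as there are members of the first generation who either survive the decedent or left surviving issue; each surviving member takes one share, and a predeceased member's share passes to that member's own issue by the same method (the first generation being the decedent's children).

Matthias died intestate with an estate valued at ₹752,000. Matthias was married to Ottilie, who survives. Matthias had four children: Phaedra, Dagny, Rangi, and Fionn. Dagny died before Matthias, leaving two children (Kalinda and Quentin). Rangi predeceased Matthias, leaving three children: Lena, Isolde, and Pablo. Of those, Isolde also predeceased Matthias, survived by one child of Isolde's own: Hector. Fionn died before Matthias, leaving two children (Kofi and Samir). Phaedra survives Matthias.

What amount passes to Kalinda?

Kalinda receives ₹58,500.

Ottilie first takes ₹50,000, leaving a balance of ₹702,000. Ottilie then takes one-third of the balance (₹234,000), for a total of ₹284,000. The remaining ₹468,000 passes to the descendants.
The descendants' portion (₹468,000) is divided into 4 shares of ₹117,000: Phaedra takes ₹117,000; Dagny's ₹117,000 share passes to Dagny's issue; Rangi's ₹117,000 share passes to Rangi's issue; Fionn's ₹117,000 share passes to Fionn's issue.
Dagny's share (₹117,000) is divided into 2 shares of ₹58,500: Kalinda and Quentin each take ₹58,500.
Rangi's share (₹117,000) is divided into 3 shares of ₹39,000: Lena and Pablo each take ₹39,000; Isolde's ₹39,000 share passes to Isolde's issue.
Isolde's share (₹39,000) passes entirely to Hector.
Fionn's share (₹117,000) is divided into 2 shares of ₹58,500: Kofi and Samir each take ₹58,500.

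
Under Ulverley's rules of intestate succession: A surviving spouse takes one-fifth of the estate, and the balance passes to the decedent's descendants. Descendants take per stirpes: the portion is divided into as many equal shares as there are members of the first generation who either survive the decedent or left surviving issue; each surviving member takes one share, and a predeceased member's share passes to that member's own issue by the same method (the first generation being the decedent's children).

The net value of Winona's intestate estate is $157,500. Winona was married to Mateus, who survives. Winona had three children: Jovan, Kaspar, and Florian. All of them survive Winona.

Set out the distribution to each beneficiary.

Mateus takes one-fifth of $157,500 = $31,500. The remaining $126,000 passes to the descendants.
The descendants' portion ($126,000) is divided into 3 shares of $42,000: Jovan, Kaspar, and Florian each take $42,000.

Mateus: $31,500; Jovan: $42,000; Kaspar: $42,000; Florian: $42,000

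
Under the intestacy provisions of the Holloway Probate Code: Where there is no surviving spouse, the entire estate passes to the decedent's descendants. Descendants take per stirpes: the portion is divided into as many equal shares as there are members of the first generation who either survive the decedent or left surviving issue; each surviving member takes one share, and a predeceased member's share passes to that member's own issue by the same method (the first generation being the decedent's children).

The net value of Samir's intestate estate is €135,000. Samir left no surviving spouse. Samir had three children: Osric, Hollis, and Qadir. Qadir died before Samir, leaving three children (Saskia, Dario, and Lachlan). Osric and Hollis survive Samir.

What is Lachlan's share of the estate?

Lachlan receives €15,000.

The entire €135,000 passes to the descendants.
That amount (€135,000) is divided into 3 shares of €45,000: Osric and Hollis each take €45,000; Qadir's €45,000 share passes to Qadir's issue.
Qadir's share (€45,000) is divided into 3 shares of €15,000: Saskia, Dario, and Lachlan each take €15,000.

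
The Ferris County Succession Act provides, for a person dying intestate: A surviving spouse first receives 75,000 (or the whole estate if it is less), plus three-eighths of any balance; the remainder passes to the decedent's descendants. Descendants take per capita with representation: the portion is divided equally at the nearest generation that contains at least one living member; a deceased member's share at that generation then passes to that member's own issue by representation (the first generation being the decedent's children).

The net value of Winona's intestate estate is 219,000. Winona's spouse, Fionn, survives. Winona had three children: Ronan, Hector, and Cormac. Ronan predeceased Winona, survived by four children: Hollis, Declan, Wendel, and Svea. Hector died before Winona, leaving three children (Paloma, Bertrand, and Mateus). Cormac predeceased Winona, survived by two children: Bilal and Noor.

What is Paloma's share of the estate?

Paloma receives 10,000.

Fionn first takes 75,000, leaving a balance of 144,000. Fionn then takes three-eighths of the balance (54,000), for a total of 129,000. The remaining 90,000 passes to the descendants.
No child survives, so the initial division is made at the grandchildren's generation.
The descendants' portion (90,000) is divided into 9 shares of 10,000: Hollis, Declan, Wendel, Svea, Paloma, Bertrand, Mateus, Bilal, and Noor each take 10,000.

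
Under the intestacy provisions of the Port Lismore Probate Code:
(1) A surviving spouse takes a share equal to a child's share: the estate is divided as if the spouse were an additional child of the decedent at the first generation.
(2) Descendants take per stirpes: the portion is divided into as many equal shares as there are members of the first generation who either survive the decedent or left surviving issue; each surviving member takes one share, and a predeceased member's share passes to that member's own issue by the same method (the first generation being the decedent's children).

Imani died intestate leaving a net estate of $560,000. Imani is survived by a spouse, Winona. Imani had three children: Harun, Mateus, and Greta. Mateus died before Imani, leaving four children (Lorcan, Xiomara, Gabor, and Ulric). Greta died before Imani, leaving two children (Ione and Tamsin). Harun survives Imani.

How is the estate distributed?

Winona: $140,000; Harun: $140,000; Lorcan: $35,000; Xiomara: $35,000; Gabor: $35,000; Ulric: $35,000; Ione: $70,000; Tamsin: $70,000

The spouse counts as an additional share at the children's level, so there are 4 primary shares of $140,000. Winona takes one such share ($140,000).
The children's combined portion ($420,000) is divided into 3 shares of $140,000: Harun takes $140,000; Mateus's $140,000 share passes to Mateus's issue; Greta's $140,000 share passes to Greta's issue.
Mateus's share ($140,000) is divided into 4 shares of $35,000: Lorcan, Xiomara, Gabor, and Ulric each take $35,000.
Greta's share ($140,000) is divided into 2 shares of $70,000: Ione and Tamsin each take $70,000.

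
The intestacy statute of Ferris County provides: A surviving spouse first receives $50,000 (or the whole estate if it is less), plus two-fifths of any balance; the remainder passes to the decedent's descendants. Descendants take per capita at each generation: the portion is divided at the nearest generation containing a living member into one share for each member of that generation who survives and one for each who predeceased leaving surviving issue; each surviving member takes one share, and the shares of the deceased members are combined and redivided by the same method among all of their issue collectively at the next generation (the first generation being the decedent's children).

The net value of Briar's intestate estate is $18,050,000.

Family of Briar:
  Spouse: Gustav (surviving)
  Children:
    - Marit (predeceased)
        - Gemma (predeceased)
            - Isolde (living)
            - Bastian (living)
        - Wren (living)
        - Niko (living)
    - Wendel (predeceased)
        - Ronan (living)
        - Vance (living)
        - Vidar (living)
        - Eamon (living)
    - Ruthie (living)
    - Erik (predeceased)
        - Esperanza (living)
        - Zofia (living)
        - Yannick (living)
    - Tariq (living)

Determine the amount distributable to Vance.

Gustav first takes $50,000, leaving a balance of $18,000,000. Gustav then takes two-fifths of the balance ($7,200,000), for a total of $7,250,000. The remaining $10,800,000 passes to the descendants.
The descendants' portion ($10,800,000) is divided at the children's generation into 5 shares of $2,160,000. Ruthie and Tariq each take $2,160,000. The 3 shares of the deceased (Marit, Wendel, and Erik) are combined into a pool of $6,480,000.
That pool ($6,480,000) is divided at the grandchildren's generation into 10 shares of $648,000. Wren, Niko, Ronan, Vance, Vidar, Eamon, Esperanza, Zofia, and Yannick each take $648,000. The remaining share for the deceased Gemma ($648,000) is carried to the next generation.
That pool ($648,000) is divided at the great-grandchildren's generation equally among Isolde and Bastian: $324,000 each.

Vance receives $648,000.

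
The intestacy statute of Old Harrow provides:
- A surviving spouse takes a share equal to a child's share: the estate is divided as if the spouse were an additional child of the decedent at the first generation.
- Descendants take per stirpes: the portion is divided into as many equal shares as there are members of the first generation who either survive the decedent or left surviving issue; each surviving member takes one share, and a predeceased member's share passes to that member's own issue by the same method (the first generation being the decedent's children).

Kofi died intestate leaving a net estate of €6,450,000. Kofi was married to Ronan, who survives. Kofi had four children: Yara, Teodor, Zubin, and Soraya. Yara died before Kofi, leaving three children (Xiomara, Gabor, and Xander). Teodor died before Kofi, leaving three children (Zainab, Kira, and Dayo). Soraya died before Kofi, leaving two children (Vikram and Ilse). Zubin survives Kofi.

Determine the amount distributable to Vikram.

Vikram receives €645,000.

The spouse counts as an additional share at the children's level, so there are 5 primary shares of €1,290,000. Ronan takes one such share (€1,290,000).
The children's combined portion (€5,160,000) is divided into 4 shares of €1,290,000: Zubin takes €1,290,000; Yara's €1,290,000 share passes to Yara's issue; Teodor's €1,290,000 share passes to Teodor's issue; Soraya's €1,290,000 share passes to Soraya's issue.
Yara's share (€1,290,000) is divided into 3 shares of €430,000: Xiomara, Gabor, and Xander each take €430,000.
Teodor's share (€1,290,000) is divided into 3 shares of €430,000: Zainab, Kira, and Dayo each take €430,000.
Soraya's share (€1,290,000) is divided into 2 shares of €645,000: Vikram and Ilse each take €645,000.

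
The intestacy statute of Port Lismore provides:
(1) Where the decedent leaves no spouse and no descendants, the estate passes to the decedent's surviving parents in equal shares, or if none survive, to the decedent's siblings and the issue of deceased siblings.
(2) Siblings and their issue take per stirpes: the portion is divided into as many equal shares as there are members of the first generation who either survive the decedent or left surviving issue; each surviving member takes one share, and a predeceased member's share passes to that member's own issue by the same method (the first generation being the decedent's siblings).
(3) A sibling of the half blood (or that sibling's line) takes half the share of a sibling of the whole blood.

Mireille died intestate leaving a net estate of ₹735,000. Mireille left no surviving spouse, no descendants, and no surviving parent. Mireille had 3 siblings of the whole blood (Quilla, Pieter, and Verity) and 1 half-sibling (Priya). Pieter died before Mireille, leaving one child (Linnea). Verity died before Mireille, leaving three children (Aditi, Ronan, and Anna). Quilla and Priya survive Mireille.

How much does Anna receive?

The entire ₹735,000 passes to the siblings and their issue.
Counting each half-blood sibling's line as half a unit, there are 7/2 units in ₹735,000, so one unit is ₹210,000. Whole-blood lines (Quilla, Pieter, and Verity) take ₹210,000 each; half-blood lines (Priya) take ₹105,000 each.
Pieter's share (₹210,000) passes entirely to Linnea.
Verity's share (₹210,000) is divided into 3 shares of ₹70,000: Aditi, Ronan, and Anna each take ₹70,000.

Anna receives ₹70,000.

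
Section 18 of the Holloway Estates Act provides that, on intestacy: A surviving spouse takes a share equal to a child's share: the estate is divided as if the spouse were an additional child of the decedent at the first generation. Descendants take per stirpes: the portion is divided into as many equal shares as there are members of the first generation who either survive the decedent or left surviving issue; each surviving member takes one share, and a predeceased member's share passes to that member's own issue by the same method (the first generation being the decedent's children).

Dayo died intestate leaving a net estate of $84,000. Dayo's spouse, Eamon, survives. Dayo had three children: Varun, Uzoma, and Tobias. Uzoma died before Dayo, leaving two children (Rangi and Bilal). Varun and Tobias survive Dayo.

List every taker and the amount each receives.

The spouse counts as an additional share at the children's level, so there are 4 primary shares of $21,000. Eamon takes one such share ($21,000).
The children's combined portion ($63,000) is divided into 3 shares of $21,000: Varun and Tobias each take $21,000; Uzoma's $21,000 share passes to Uzoma's issue.
Uzoma's share ($21,000) is divided into 2 shares of $10,500: Rangi and Bilal each take $10,500.

Eamon: $21,000; Varun: $21,000; Rangi: $10,500; Bilal: $10,500; Tobias: $21,000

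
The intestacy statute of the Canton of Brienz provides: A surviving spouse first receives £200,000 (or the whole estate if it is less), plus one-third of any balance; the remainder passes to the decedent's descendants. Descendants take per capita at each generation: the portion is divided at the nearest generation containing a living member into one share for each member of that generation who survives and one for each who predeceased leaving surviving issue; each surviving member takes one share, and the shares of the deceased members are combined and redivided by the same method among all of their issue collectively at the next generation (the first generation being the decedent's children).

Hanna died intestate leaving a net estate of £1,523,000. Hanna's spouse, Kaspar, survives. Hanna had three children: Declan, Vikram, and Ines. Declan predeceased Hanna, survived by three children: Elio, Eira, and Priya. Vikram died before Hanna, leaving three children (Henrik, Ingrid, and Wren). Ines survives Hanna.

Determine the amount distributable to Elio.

Kaspar first takes £200,000, leaving a balance of £1,323,000. Kaspar then takes one-third of the balance (£441,000), for a total of £641,000. The remaining £882,000 passes to the descendants.
The descendants' portion (£882,000) is divided at the children's generation into 3 shares of £294,000. Ines takes £294,000. The 2 shares of the deceased (Declan and Vikram) are combined into a pool of £588,000.
That pool (£588,000) is divided at the grandchildren's generation equally among Elio, Eira, Priya, Henrik, Ingrid, and Wren: £98,000 each.

Elio receives £98,000.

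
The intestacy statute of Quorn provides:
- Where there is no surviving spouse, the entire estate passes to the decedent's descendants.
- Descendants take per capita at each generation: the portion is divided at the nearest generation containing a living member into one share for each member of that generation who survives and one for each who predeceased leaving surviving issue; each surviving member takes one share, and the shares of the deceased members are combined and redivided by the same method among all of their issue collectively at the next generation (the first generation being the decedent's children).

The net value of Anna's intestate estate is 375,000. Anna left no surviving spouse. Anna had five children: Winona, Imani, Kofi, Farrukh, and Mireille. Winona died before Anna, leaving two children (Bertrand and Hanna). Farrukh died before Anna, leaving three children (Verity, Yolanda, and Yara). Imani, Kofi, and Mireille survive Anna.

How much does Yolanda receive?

Yolanda receives 30,000.

The entire 375,000 passes to the descendants.
That amount (375,000) is divided at the children's generation into 5 shares of 75,000. Imani, Kofi, and Mireille each take 75,000. The 2 shares of the deceased (Winona and Farrukh) are combined into a pool of 150,000.
That pool (150,000) is divided at the grandchildren's generation equally among Bertrand, Hanna, Verity, Yolanda, and Yara: 30,000 each.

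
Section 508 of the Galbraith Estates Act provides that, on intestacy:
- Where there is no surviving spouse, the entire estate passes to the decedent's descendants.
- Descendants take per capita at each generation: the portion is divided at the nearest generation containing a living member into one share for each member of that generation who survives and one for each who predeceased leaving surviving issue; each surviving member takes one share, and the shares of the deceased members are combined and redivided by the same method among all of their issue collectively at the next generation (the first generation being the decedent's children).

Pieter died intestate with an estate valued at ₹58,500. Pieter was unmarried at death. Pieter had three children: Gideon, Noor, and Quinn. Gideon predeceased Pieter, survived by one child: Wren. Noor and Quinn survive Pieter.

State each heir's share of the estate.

Wren: ₹19,500; Noor: ₹19,500; Quinn: ₹19,500

The entire ₹58,500 passes to the descendants.
That amount (₹58,500) is divided at the children's generation into 3 shares of ₹19,500. Noor and Quinn each take ₹19,500. The remaining share for the deceased Gideon (₹19,500) is carried to the next generation.
That pool (₹19,500) passes entirely to Wren, the sole taker at the grandchildren's generation.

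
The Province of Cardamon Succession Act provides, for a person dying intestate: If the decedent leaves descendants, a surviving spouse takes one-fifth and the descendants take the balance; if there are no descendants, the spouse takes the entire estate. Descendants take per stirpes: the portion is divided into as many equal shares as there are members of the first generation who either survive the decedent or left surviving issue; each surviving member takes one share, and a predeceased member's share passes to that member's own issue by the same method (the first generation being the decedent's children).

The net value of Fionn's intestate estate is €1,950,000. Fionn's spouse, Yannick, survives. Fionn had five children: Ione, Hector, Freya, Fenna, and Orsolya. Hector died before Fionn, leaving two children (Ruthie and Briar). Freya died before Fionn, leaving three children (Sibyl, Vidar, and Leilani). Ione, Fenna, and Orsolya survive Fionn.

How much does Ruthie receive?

Yannick takes one-fifth of €1,950,000 = €390,000. The remaining €1,560,000 passes to the descendants.
The descendants' portion (€1,560,000) is divided into 5 shares of €312,000: Ione, Fenna, and Orsolya each take €312,000; Hector's €312,000 share passes to Hector's issue; Freya's €312,000 share passes to Freya's issue.
Hector's share (€312,000) is divided into 2 shares of €156,000: Ruthie and Briar each take €156,000.
Freya's share (€312,000) is divided into 3 shares of €104,000: Sibyl, Vidar, and Leilani each take €104,000.

Ruthie receives €156,000.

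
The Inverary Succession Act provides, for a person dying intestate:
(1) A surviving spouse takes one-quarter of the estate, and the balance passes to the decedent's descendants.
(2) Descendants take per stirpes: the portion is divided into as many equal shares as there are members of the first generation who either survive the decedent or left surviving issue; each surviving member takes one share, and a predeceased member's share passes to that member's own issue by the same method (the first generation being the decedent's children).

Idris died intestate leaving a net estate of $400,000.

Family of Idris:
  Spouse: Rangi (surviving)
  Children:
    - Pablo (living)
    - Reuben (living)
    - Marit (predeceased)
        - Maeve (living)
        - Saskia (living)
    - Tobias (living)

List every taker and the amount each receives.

Rangi: $100,000; Pablo: $75,000; Reuben: $75,000; Maeve: $37,500; Saskia: $37,500; Tobias: $75,000

Rangi takes one-quarter of $400,000 = $100,000. The remaining $300,000 passes to the descendants.
The descendants' portion ($300,000) is divided into 4 shares of $75,000: Pablo, Reuben, and Tobias each take $75,000; Marit's $75,000 share passes to Marit's issue.
Marit's share ($75,000) is divided into 2 shares of $37,500: Maeve and Saskia each take $37,500.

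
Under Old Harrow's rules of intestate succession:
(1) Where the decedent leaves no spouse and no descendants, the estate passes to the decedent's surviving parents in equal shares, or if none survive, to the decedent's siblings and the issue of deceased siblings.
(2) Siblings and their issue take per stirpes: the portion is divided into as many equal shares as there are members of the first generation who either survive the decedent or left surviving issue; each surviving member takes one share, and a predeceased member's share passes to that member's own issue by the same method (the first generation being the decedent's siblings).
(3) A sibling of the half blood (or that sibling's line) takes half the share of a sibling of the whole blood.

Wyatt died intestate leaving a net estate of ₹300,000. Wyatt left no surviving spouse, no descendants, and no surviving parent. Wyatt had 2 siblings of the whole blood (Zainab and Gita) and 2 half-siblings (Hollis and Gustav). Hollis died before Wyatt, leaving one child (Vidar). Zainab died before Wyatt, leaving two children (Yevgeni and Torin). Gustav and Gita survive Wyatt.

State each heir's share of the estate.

The entire ₹300,000 passes to the siblings and their issue.
Counting each half-blood sibling's line as half a unit, there are 3 units in ₹300,000, so one unit is ₹100,000. Whole-blood lines (Zainab and Gita) take ₹100,000 each; half-blood lines (Hollis and Gustav) take ₹50,000 each.
Hollis's share (₹50,000) passes entirely to Vidar.
Zainab's share (₹100,000) is divided into 2 shares of ₹50,000: Yevgeni and Torin each take ₹50,000.

Vidar: ₹50,000; Yevgeni: ₹50,000; Torin: ₹50,000; Gustav: ₹50,000; Gita: ₹100,000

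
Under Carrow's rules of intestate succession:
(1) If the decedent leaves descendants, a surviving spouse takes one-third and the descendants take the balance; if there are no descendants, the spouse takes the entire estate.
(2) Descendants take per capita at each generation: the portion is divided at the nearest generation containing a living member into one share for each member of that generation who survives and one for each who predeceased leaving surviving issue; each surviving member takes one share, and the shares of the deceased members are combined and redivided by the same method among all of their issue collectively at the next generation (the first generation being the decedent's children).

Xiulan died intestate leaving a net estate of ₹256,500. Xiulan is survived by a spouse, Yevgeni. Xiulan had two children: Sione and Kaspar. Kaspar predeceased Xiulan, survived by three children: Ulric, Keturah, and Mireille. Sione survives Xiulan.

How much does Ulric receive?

Yevgeni takes one-third of ₹256,500 = ₹85,500. The remaining ₹171,000 passes to the descendants.
The descendants' portion (₹171,000) is divided at the children's generation into 2 shares of ₹85,500. Sione takes ₹85,500. The remaining share for the deceased Kaspar (₹85,500) is carried to the next generation.
That pool (₹85,500) is divided at the grandchildren's generation equally among Ulric, Keturah, and Mireille: ₹28,500 each.

Ulric receives ₹28,500.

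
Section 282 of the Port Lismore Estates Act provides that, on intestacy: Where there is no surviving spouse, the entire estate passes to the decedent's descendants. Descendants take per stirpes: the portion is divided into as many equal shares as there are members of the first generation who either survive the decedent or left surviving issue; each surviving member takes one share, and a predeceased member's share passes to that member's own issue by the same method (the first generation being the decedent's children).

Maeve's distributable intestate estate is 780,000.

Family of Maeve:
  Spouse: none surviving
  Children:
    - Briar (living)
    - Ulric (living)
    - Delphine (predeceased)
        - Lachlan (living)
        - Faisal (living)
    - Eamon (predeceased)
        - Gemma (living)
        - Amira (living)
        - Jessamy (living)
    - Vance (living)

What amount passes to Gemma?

The entire 780,000 passes to the descendants.
That amount (780,000) is divided into 5 shares of 156,000: Briar, Ulric, and Vance each take 156,000; Delphine's 156,000 share passes to Delphine's issue; Eamon's 156,000 share passes to Eamon's issue.
Delphine's share (156,000) is divided into 2 shares of 78,000: Lachlan and Faisal each take 78,000.
Eamon's share (156,000) is divided into 3 shares of 52,000: Gemma, Amira, and Jessamy each take 52,000.

Gemma receives 52,000.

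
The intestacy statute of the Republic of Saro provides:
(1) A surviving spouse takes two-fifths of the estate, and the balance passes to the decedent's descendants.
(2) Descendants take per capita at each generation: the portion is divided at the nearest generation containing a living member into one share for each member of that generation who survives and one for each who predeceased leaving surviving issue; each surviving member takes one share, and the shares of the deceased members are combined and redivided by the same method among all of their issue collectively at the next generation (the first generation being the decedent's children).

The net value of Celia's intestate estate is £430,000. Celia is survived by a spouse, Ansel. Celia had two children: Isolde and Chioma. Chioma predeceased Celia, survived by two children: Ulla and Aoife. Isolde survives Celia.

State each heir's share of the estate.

Ansel takes two-fifths of £430,000 = £172,000. The remaining £258,000 passes to the descendants.
The descendants' portion (£258,000) is divided at the children's generation into 2 shares of £129,000. Isolde takes £129,000. The remaining share for the deceased Chioma (£129,000) is carried to the next generation.
That pool (£129,000) is divided at the grandchildren's generation equally among Ulla and Aoife: £64,500 each.

Ansel: £172,000; Isolde: £129,000; Ulla: £64,500; Aoife: £64,500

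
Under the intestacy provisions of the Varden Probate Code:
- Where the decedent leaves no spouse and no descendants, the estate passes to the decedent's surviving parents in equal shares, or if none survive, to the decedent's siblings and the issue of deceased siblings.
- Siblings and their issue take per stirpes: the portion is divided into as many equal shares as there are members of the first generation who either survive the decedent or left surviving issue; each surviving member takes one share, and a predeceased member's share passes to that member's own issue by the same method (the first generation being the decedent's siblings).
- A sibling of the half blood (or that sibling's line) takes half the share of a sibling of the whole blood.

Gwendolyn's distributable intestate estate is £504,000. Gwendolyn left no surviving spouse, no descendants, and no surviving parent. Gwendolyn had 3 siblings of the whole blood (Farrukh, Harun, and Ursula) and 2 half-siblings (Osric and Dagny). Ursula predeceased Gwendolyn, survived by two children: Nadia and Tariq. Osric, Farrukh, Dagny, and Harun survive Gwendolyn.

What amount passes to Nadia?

The entire £504,000 passes to the siblings and their issue.
Counting each half-blood sibling's line as half a unit, there are 4 units in £504,000, so one unit is £126,000. Whole-blood lines (Farrukh, Harun, and Ursula) take £126,000 each; half-blood lines (Osric and Dagny) take £63,000 each.
Ursula's share (£126,000) is divided into 2 shares of £63,000: Nadia and Tariq each take £63,000.

Nadia receives £63,000.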